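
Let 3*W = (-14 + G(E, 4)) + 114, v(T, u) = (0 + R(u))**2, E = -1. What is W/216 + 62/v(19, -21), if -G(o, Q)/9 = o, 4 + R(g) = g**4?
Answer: 4122522124837/24508204686792 ≈ 0.16821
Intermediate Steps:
R(g) = -4 + g**4
G(o, Q) = -9*o
v(T, u) = (-4 + u**4)**2 (v(T, u) = (0 + (-4 + u**4))**2 = (-4 + u**4)**2)
W = 109/3 (W = ((-14 - 9*(-1)) + 114)/3 = ((-14 + 9) + 114)/3 = (-5 + 114)/3 = (1/3)*109 = 109/3 ≈ 36.333)
W/216 + 62/v(19, -21) = (109/3)/216 + 62/((-4 + (-21)**4)**2) = (109/3)*(1/216) + 62/((-4 + 194481)**2) = 109/648 + 62/(194477**2) = 109/648 + 62/37821303529 = 4122522124837/24508204686792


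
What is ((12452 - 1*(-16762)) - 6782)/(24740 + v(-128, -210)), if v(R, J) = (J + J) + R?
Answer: 701/756 ≈ 0.92725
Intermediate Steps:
v(R, J) = R + 2*J (v(R, J) = 2*J + R = R + 2*J)
((12452 - 1*(-16762)) - 6782)/(24740 + v(-128, -210)) = ((12452 - 1*(-16762)) - 6782)/(24740 + (-128 + 2*(-210))) = ((12452 + 16762) - 6782)/(24740 + (-128 - 420)) = (29214 - 6782)/(24740 - 548) = 22432/24192 = 22432*(1/24192) = 701/756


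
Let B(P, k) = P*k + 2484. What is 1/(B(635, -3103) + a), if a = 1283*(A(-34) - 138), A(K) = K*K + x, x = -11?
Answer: -1/675940 ≈ -1.4794e-6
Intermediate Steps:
B(P, k) = 2484 + P*k
A(K) = -11 + K**2 (A(K) = K*K - 11 = K**2 - 11 = -11 + K**2)
a = 1291981 (a = 1283*((-11 + (-34)**2) - 138) = 1283*((-11 + 1156) - 138) = 1283*(1145 - 138) = 1283*1007 = 1291981)
1/(B(635, -3103) + a) = 1/((2484 + 635*(-3103)) + 1291981) = 1/((2484 - 1970405) + 1291981) = 1/(-1967921 + 1291981) = 1/(-675940) = -1/675940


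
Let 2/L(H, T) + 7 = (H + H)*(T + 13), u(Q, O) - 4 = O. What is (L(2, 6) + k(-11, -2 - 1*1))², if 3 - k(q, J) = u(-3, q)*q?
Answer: 26050816/4761 ≈ 5471.7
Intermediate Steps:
u(Q, O) = 4 + O
L(H, T) = 2/(-7 + 2*H*(13 + T)) (L(H, T) = 2/(-7 + (H + H)*(T + 13)) = 2/(-7 + (2*H)*(13 + T)) = 2/(-7 + 2*H*(13 + T)))
k(q, J) = 3 - q*(4 + q) (k(q, J) = 3 - (4 + q)*q = 3 - q*(4 + q))
(L(2, 6) + k(-11, -2 - 1*1))² = (2/(-7 + 26*2 + 2*2*6) + (3 - 1*(-11)*(4 - 11)))² = (2/(-7 + 52 + 24) + (3 - 1*(-11)*(-7)))² = (2/69 + (3 - 77))² = (2*(1/69) - 74)² = (2/69 - 74)² = (-5104/69)² = 26050816/4761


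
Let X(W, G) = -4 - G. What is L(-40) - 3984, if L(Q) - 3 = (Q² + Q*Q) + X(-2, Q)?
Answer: -745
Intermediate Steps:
L(Q) = -1 - Q + 2*Q² (L(Q) = 3 + ((Q² + Q*Q) + (-4 - Q)) = 3 + ((Q² + Q²) + (-4 - Q)) = 3 + (2*Q² + (-4 - Q)) = 3 + (-4 - Q + 2*Q²) = -1 - Q + 2*Q²)
L(-40) - 3984 = (-1 - 1*(-40) + 2*(-40)²) - 3984 = (-1 + 40 + 2*1600) - 3984 = (-1 + 40 + 3200) - 3984 = 3239 - 3984 = -745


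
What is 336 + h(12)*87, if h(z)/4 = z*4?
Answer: 17040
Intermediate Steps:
h(z) = 16*z (h(z) = 4*(z*4) = 4*(4*z) = 16*z)
336 + h(12)*87 = 336 + (16*12)*87 = 336 + 192*87 = 336 + 16704 = 17040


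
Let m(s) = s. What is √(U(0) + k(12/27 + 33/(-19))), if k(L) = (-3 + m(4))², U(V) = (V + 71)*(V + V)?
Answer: 1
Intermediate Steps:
U(V) = 2*V*(71 + V) (U(V) = (71 + V)*(2*V) = 2*V*(71 + V))
k(L) = 1 (k(L) = (-3 + 4)² = 1² = 1)
√(U(0) + k(12/27 + 33/(-19))) = √(2*0*(71 + 0) + 1) = √(2*0*71 + 1) = √(0 + 1) = √1 = 1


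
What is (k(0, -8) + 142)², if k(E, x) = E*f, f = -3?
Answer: 20164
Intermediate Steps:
k(E, x) = -3*E (k(E, x) = E*(-3) = -3*E)
(k(0, -8) + 142)² = (-3*0 + 142)² = (0 + 142)² = 142² = 20164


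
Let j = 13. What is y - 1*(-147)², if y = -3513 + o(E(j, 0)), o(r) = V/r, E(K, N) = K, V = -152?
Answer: -326738/13 ≈ -25134.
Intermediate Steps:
o(r) = -152/r
y = -45821/13 (y = -3513 - 152/13 = -45821/13 ≈ -3524.7)
y - 1*(-147)² = -45821/13 - 1*(-147)² = -45821/13 - 1*21609 = -45821/13 - 21609 = -326738/13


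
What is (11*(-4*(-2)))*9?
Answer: 792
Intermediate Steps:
(11*(-4*(-2)))*9 = (11*8)*9 = 88*9 = 792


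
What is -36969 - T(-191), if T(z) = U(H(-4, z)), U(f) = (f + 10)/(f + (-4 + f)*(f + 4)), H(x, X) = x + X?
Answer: -37782313/1022 ≈ -36969.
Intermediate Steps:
H(x, X) = X + x
U(f) = (10 + f)/(f + (-4 + f)*(4 + f))
T(z) = (6 + z)/(-20 + z + (-4 + z)²) (T(z) = (10 + (z - 4))/(-16 + (z - 4) + (z - 4)²) = (10 + (-4 + z))/(-16 + (-4 + z) + (-4 + z)²) = (6 + z)/(-20 + z + (-4 + z)²))
-36969 - T(-191) = -36969 - (6 - 191)/(-20 - 191 + (-4 - 191)²) = -36969 - (-185)/(-20 - 191 + (-195)²) = -36969 - (-185)/(-20 - 191 + 38025) = -36969 - (-185)/37814 = -36969 - 1*(-5/1022) = -36969 + 5/1022 = -37782313/1022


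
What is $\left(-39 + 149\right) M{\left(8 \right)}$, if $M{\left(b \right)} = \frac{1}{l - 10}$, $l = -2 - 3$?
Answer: $- \frac{22}{3} \approx -7.3333$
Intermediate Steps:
$l = -5$
$M{\left(b \right)} = - \frac{1}{15}$ ($M{\left(b \right)} = \frac{1}{-5 - 10} = \frac{1}{-15} = - \frac{1}{15}$)
$\left(-39 + 149\right) M{\left(8 \right)} = \left(-39 + 149\right) \left(- \frac{1}{15}\right) = 110 \left(- \frac{1}{15}\right) = - \frac{22}{3}$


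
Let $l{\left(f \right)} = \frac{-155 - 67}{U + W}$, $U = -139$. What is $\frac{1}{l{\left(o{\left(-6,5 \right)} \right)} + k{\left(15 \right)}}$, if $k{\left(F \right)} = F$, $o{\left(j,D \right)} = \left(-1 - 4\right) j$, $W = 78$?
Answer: $\frac{61}{1137} \approx 0.05365$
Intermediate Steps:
$o{\left(j,D \right)} = - 5 j$
$l{\left(f \right)} = \frac{222}{61}$ ($l{\left(f \right)} = \frac{-155 - 67}{-139 + 78} = - \frac{222}{-61} = \left(-222\right) \left(- \frac{1}{61}\right) = \frac{222}{61}$)
$\frac{1}{l{\left(o{\left(-6,5 \right)} \right)} + k{\left(15 \right)}} = \frac{1}{\frac{222}{61} + 15} = \frac{1}{\frac{1137}{61}} = \frac{61}{1137}$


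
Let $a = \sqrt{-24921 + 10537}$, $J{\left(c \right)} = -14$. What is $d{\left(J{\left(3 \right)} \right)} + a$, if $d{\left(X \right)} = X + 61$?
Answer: $47 + 4 i \sqrt{899} \approx 47.0 + 119.93 i$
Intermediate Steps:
$d{\left(X \right)} = 61 + X$
$a = 4 i \sqrt{899}$ ($a = \sqrt{-14384} = 4 i \sqrt{899} \approx 119.93 i$)
$d{\left(J{\left(3 \right)} \right)} + a = \left(61 - 14\right) + 4 i \sqrt{899} = 47 + 4 i \sqrt{899}$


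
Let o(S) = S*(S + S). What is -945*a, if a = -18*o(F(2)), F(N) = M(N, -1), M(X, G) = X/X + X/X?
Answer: 136080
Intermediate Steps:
M(X, G) = 2 (M(X, G) = 1 + 1 = 2)
F(N) = 2
o(S) = 2*S² (o(S) = S*(2*S) = 2*S²)
a = -144 (a = -36*2² = -36*4 = -18*8 = -144)
-945*a = -945*(-144) = -35*(-3888) = 136080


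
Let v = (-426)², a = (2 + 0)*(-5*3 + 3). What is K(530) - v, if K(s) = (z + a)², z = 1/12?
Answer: -26050175/144 ≈ -1.8090e+5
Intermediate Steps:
z = 1/12 ≈ 0.083333
a = -24 (a = 2*(-15 + 3) = 2*(-12) = -24)
v = 181476
K(s) = 82369/144 (K(s) = (1/12 - 24)² = (-287/12)² = 82369/144)
K(530) - v = 82369/144 - 1*181476 = 82369/144 - 181476 = -26050175/144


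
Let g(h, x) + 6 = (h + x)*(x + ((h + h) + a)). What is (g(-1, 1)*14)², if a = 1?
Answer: 7056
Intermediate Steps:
g(h, x) = -6 + (h + x)*(1 + x + 2*h) (g(h, x) = -6 + (h + x)*(x + ((h + h) + 1)) = -6 + (h + x)*(x + (2*h + 1)) = -6 + (h + x)*(x + (1 + 2*h)) = -6 + (h + x)*(1 + x + 2*h))
(g(-1, 1)*14)² = ((-6 - 1 + 1 + 1² + 2*(-1)² + 3*(-1)*1)*14)² = ((-6 - 1 + 1 + 1 + 2*1 - 3)*14)² = ((-6 - 1 + 1 + 1 + 2 - 3)*14)² = (-6*14)² = (-84)² = 7056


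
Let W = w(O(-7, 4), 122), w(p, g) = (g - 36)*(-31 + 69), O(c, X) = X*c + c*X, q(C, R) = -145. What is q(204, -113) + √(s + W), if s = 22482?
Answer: -145 + 5*√1030 ≈ 15.468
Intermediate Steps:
O(c, X) = 2*X*c (O(c, X) = X*c + X*c = 2*X*c)
w(p, g) = -1368 + 38*g (w(p, g) = (-36 + g)*38 = -1368 + 38*g)
W = 3268 (W = -1368 + 38*122 = -1368 + 4636 = 3268)
q(204, -113) + √(s + W) = -145 + √(22482 + 3268) = -145 + √25750 = -145 + 5*√1030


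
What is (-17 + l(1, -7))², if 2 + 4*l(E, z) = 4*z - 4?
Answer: 2601/4 ≈ 650.25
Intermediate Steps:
l(E, z) = -3/2 + z (l(E, z) = -½ + (4*z - 4)/4 = -½ + (-4 + 4*z)/4 = -½ + (-1 + z) = -3/2 + z)
(-17 + l(1, -7))² = (-17 + (-3/2 - 7))² = (-17 - 17/2)² = (-51/2)² = 2601/4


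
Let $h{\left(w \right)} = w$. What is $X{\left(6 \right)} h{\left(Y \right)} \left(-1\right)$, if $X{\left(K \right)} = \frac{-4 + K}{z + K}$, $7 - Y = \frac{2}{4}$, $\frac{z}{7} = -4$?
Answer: $\frac{13}{22} \approx 0.59091$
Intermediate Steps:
$z = -28$ ($z = 7 \left(-4\right) = -28$)
$Y = \frac{13}{2}$ ($Y = 7 - \frac{2}{4} = 7 - 2 \cdot \frac{1}{4} = 7 - \frac{1}{2} = \frac{13}{2} \approx 6.5$)
$X{\left(K \right)} = \frac{-4 + K}{-28 + K}$
$X{\left(6 \right)} h{\left(Y \right)} \left(-1\right) = \frac{-4 + 6}{-28 + 6} \cdot \frac{13}{2} \left(-1\right) = \frac{1}{-22} \cdot 2 \cdot \frac{13}{2} \left(-1\right) = \left(- \frac{1}{22}\right) 2 \cdot \frac{13}{2} \left(-1\right) = \left(- \frac{1}{11}\right) \frac{13}{2} \left(-1\right) = \left(- \frac{13}{22}\right) \left(-1\right) = \frac{13}{22}$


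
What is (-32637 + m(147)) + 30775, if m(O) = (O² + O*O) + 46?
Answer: 41402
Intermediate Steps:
m(O) = 46 + 2*O² (m(O) = (O² + O²) + 46 = 2*O² + 46 = 46 + 2*O²)
(-32637 + m(147)) + 30775 = (-32637 + (46 + 2*147²)) + 30775 = (-32637 + (46 + 2*21609)) + 30775 = (-32637 + (46 + 43218)) + 30775 = (-32637 + 43264) + 30775 = 10627 + 30775 = 41402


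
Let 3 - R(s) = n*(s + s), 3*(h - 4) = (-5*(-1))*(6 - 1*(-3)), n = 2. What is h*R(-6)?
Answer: 513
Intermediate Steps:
h = 19 (h = 4 + ((-5*(-1))*(6 - 1*(-3)))/3 = 4 + (5*(6 + 3))/3 = 4 + (5*9)/3 = 4 + (1/3)*45 = 4 + 15 = 19)
R(s) = 3 - 4*s (R(s) = 3 - 2*(s + s) = 3 - 2*2*s = 3 - 4*s)
h*R(-6) = 19*(3 - 4*(-6)) = 19*(3 + 24) = 19*27 = 513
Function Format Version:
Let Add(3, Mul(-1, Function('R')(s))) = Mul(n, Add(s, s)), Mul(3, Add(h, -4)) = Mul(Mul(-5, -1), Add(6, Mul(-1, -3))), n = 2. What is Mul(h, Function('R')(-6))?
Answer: 513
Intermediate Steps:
h = 19 (h = Add(4, Mul(Rational(1, 3), Mul(Mul(-5, -1), Add(6, Mul(-1, -3))))) = Add(4, Mul(Rational(1, 3), Mul(5, Add(6, 3)))) = Add(4, Mul(Rational(1, 3), Mul(5, 9))) = Add(4, Mul(Rational(1, 3), 45)) = Add(4, 15) = 19)
Function('R')(s) = Add(3, Mul(-4, s)) (Function('R')(s) = Add(3, Mul(-1, Mul(2, Add(s, s)))) = Add(3, Mul(-1, Mul(2, Mul(2, s)))) = Add(3, Mul(-1, Mul(4, s))) = Add(3, Mul(-4, s)))
Mul(h, Function('R')(-6)) = Mul(19, Add(3, Mul(-4, -6))) = Mul(19, Add(3, 24)) = Mul(19, 27) = 513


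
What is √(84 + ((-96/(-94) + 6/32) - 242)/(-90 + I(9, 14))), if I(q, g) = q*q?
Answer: √35230589/564 ≈ 10.524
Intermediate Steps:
I(q, g) = q²
√(84 + ((-96/(-94) + 6/32) - 242)/(-90 + I(9, 14))) = √(84 + ((-96/(-94) + 6/32) - 242)/(-90 + 9²)) = √(84 + ((-96*(-1/94) + 6*(1/32)) - 242)/(-90 + 81)) = √(84 + ((48/47 + 3/16) - 242)/(-9)) = √(84 + (909/752 - 242)*(-⅑)) = √(84 - 181075/752*(-⅑)) = √(84 + 181075/6768) = √(749587/6768) = √35230589/564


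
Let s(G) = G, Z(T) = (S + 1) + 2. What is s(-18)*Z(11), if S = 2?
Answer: -90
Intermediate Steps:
Z(T) = 5 (Z(T) = (2 + 1) + 2 = 3 + 2 = 5)
s(-18)*Z(11) = -18*5 = -90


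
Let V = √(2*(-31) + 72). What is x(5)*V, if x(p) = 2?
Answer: 2*√10 ≈ 6.3246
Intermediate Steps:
V = √10 (V = √(-62 + 72) = √10 ≈ 3.1623)
x(5)*V = 2*√10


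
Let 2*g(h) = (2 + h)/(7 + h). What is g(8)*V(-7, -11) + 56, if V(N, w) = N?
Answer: 161/3 ≈ 53.667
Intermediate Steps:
g(h) = (2 + h)/(2*(7 + h)) (g(h) = ((2 + h)/(7 + h))/2 = (2 + h)/(2*(7 + h)))
g(8)*V(-7, -11) + 56 = ((2 + 8)/(2*(7 + 8)))*(-7) + 56 = ((½)*10/15)*(-7) + 56 = ((½)*(1/15)*10)*(-7) + 56 = (⅓)*(-7) + 56 = -7/3 + 56 = 161/3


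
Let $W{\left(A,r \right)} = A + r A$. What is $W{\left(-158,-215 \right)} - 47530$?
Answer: $-13718$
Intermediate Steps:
$W{\left(A,r \right)} = A + A r$
$W{\left(-158,-215 \right)} - 47530 = - 158 \left(1 - 215\right) - 47530 = \left(-158\right) \left(-214\right) - 47530 = 33812 - 47530 = -13718$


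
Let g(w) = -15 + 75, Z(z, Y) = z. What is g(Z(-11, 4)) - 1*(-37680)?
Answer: 37740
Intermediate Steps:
g(w) = 60
g(Z(-11, 4)) - 1*(-37680) = 60 - 1*(-37680) = 60 + 37680 = 37740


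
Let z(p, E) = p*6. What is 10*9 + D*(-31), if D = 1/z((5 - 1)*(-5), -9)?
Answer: 10831/120 ≈ 90.258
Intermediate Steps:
z(p, E) = 6*p
D = -1/120 (D = 1/(6*((5 - 1)*(-5))) = 1/(6*(4*(-5))) = 1/(6*(-20)) = 1/(-120) = -1/120 ≈ -0.0083333)
10*9 + D*(-31) = 10*9 - 1/120*(-31) = 90 + 31/120 = 10831/120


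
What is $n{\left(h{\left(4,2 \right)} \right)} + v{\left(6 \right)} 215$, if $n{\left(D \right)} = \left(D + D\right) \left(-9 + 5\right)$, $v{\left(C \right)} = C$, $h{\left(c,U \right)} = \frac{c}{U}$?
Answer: $1274$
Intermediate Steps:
$h{\left(c,U \right)} = \frac{c}{U}$
$n{\left(D \right)} = - 8 D$ ($n{\left(D \right)} = 2 D \left(-4\right) = - 8 D$)
$n{\left(h{\left(4,2 \right)} \right)} + v{\left(6 \right)} 215 = - 8 \cdot \frac{4}{2} + 6 \cdot 215 = - 8 \cdot 4 \cdot \frac{1}{2} + 1290 = \left(-8\right) 2 + 1290 = -16 + 1290 = 1274$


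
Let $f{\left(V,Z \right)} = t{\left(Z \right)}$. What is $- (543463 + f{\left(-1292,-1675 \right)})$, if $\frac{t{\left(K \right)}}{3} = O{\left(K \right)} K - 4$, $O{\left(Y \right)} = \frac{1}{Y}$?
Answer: $-543454$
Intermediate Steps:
$t{\left(K \right)} = -9$ ($t{\left(K \right)} = 3 \left(\frac{K}{K} - 4\right) = 3 \left(1 - 4\right) = 3 \left(-3\right) = -9$)
$f{\left(V,Z \right)} = -9$
$- (543463 + f{\left(-1292,-1675 \right)}) = - (543463 - 9) = \left(-1\right) 543454 = -543454$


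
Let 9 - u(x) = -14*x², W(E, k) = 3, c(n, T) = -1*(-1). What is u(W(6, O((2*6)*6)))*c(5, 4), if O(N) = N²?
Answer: 135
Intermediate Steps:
c(n, T) = 1
u(x) = 9 + 14*x² (u(x) = 9 - (-14)*x² = 9 + 14*x²)
u(W(6, O((2*6)*6)))*c(5, 4) = (9 + 14*3²)*1 = (9 + 14*9)*1 = (9 + 126)*1 = 135*1 = 135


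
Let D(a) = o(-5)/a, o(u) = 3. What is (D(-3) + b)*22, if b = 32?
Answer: 682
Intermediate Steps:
D(a) = 3/a
(D(-3) + b)*22 = (3/(-3) + 32)*22 = (3*(-⅓) + 32)*22 = (-1 + 32)*22 = 31*22 = 682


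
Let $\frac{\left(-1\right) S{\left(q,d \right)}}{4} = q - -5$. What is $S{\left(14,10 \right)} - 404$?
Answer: $-480$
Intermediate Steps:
$S{\left(q,d \right)} = -20 - 4 q$ ($S{\left(q,d \right)} = - 4 \left(q - -5\right) = - 4 \left(q + 5\right) = - 4 \left(5 + q\right) = -20 - 4 q$)
$S{\left(14,10 \right)} - 404 = \left(-20 - 56\right) - 404 = -76 - 404 = -480$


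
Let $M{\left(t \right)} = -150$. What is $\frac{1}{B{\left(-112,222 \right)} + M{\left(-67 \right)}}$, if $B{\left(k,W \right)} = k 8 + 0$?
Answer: $- \frac{1}{1046} \approx -0.00095602$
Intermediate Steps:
$B{\left(k,W \right)} = 8 k$ ($B{\left(k,W \right)} = 8 k + 0 = 8 k$)
$\frac{1}{B{\left(-112,222 \right)} + M{\left(-67 \right)}} = \frac{1}{8 \left(-112\right) - 150} = \frac{1}{-896 - 150} = \frac{1}{-1046} = - \frac{1}{1046}$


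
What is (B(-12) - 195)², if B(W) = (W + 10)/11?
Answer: 4609609/121 ≈ 38096.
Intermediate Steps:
B(W) = 10/11 + W/11 (B(W) = (10 + W)*(1/11) = 10/11 + W/11)
(B(-12) - 195)² = ((10/11 + (1/11)*(-12)) - 195)² = ((10/11 - 12/11) - 195)² = (-2/11 - 195)² = (-2147/11)² = 4609609/121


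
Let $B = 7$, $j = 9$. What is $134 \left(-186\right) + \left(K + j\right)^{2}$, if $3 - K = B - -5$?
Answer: $-24924$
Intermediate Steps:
$K = -9$ ($K = 3 - \left(7 - -5\right) = 3 - \left(7 + 5\right) = 3 - 12 = -9$)
$134 \left(-186\right) + \left(K + j\right)^{2} = 134 \left(-186\right) + \left(-9 + 9\right)^{2} = -24924 + 0^{2} = -24924 + 0 = -24924$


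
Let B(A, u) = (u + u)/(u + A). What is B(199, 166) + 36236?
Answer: 13226472/365 ≈ 36237.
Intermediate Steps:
B(A, u) = 2*u/(A + u) (B(A, u) = (2*u)/(A + u) = 2*u/(A + u))
B(199, 166) + 36236 = 2*166/(199 + 166) + 36236 = 2*166/365 + 36236 = 2*166*(1/365) + 36236 = 332/365 + 36236 = 13226472/365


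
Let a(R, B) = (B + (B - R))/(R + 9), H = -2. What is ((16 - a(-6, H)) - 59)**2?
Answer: 17161/9 ≈ 1906.8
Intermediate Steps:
a(R, B) = (-R + 2*B)/(9 + R)
((16 - a(-6, H)) - 59)**2 = ((16 - (-1*(-6) + 2*(-2))/(9 - 6)) - 59)**2 = ((16 - (6 - 4)/3) - 59)**2 = ((16 - 2/3) - 59)**2 = (46/3 - 59)**2 = (-131/3)**2 = 17161/9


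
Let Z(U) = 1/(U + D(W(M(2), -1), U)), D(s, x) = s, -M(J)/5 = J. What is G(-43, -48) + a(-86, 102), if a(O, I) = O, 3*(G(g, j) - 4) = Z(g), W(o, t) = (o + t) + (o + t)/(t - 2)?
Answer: -12383/151 ≈ -82.007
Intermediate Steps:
M(J) = -5*J
W(o, t) = o + t + (o + t)/(-2 + t) (W(o, t) = (o + t) + (o + t)/(-2 + t) = o + t + (o + t)/(-2 + t))
Z(U) = 1/(-22/3 + U) (Z(U) = 1/(U + ((-1)**2 - (-5)*2 - 1*(-1) - 5*2*(-1))/(-2 - 1)) = 1/(U + (1 - 1*(-10) + 1 - 10*(-1))/(-3)) = 1/(U - (1 + 10 + 1 + 10)/3) = 1/(U - 1/3*22) = 1/(U - 22/3) = 1/(-22/3 + U))
G(g, j) = 4 + 1/(-22 + 3*g) (G(g, j) = 4 + (3/(-22 + 3*g))/3 = 4 + 1/(-22 + 3*g))
G(-43, -48) + a(-86, 102) = 3*(-29 + 4*(-43))/(-22 + 3*(-43)) - 86 = 3*(-29 - 172)/(-22 - 129) - 86 = 3*(-201)/(-151) - 86 = 3*(-1/151)*(-201) - 86 = 603/151 - 86 = -12383/151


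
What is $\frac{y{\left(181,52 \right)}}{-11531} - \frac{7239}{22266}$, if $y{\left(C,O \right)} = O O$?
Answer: $- \frac{3684107}{6583314} \approx -0.55961$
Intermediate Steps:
$y{\left(C,O \right)} = O^{2}$
$\frac{y{\left(181,52 \right)}}{-11531} - \frac{7239}{22266} = \frac{52^{2}}{-11531} - \frac{7239}{22266} = 2704 \left(- \frac{1}{11531}\right) - \frac{2413}{7422} = - \frac{208}{887} - \frac{2413}{7422} = - \frac{3684107}{6583314}$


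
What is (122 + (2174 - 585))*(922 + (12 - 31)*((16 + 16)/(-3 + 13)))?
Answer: 7367566/5 ≈ 1.4735e+6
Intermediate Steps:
(122 + (2174 - 585))*(922 + (12 - 31)*((16 + 16)/(-3 + 13))) = (122 + 1589)*(922 - 608/10) = 1711*(922 - 608/10) = 1711*(922 - 19*16/5) = 1711*(922 - 304/5) = 1711*(4306/5) = 7367566/5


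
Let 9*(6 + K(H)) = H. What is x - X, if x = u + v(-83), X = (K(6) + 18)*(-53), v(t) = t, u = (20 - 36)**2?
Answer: 2533/3 ≈ 844.33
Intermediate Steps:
u = 256 (u = (-16)**2 = 256)
K(H) = -6 + H/9
X = -2014/3 (X = ((-6 + (1/9)*6) + 18)*(-53) = ((-6 + 2/3) + 18)*(-53) = (-16/3 + 18)*(-53) = (38/3)*(-53) = -2014/3 ≈ -671.33)
x = 173 (x = 256 - 83 = 173)
x - X = 173 - 1*(-2014/3) = 173 + 2014/3 = 2533/3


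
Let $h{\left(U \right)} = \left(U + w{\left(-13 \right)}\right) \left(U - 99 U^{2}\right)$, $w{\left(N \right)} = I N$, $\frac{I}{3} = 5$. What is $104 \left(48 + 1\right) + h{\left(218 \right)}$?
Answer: $-108202038$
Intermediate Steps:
$I = 15$ ($I = 3 \cdot 5 = 15$)
$w{\left(N \right)} = 15 N$
$h{\left(U \right)} = \left(-195 + U\right) \left(U - 99 U^{2}\right)$ ($h{\left(U \right)} = \left(U + 15 \left(-13\right)\right) \left(U - 99 U^{2}\right) = \left(U - 195\right) \left(U - 99 U^{2}\right) = \left(-195 + U\right) \left(U - 99 U^{2}\right)$)
$104 \left(48 + 1\right) + h{\left(218 \right)} = 104 \left(48 + 1\right) + 218 \left(-195 - 99 \cdot 218^{2} + 19306 \cdot 218\right) = 104 \cdot 49 + 218 \left(-195 - 4704876 + 4208708\right) = 5096 + 218 \left(-195 - 4704876 + 4208708\right) = 5096 + 218 \left(-496363\right) = 5096 - 108207134 = -108202038$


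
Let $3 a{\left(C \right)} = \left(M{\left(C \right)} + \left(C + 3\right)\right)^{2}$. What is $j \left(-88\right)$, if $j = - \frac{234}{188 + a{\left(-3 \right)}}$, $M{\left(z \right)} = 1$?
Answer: $\frac{61776}{565} \approx 109.34$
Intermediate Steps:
$a{\left(C \right)} = \frac{\left(4 + C\right)^{2}}{3}$ ($a{\left(C \right)} = \frac{\left(1 + \left(C + 3\right)\right)^{2}}{3} = \frac{\left(1 + \left(3 + C\right)\right)^{2}}{3} = \frac{\left(4 + C\right)^{2}}{3}$)
$j = - \frac{702}{565}$ ($j = - \frac{234}{188 + \frac{\left(4 - 3\right)^{2}}{3}} = - \frac{234}{188 + \frac{1^{2}}{3}} = - \frac{234}{188 + \frac{1}{3} \cdot 1} = - \frac{234}{188 + \frac{1}{3}} = - \frac{234}{\frac{565}{3}} = \left(-234\right) \frac{3}{565} = - \frac{702}{565} \approx -1.2425$)
$j \left(-88\right) = \left(- \frac{702}{565}\right) \left(-88\right) = \frac{61776}{565}$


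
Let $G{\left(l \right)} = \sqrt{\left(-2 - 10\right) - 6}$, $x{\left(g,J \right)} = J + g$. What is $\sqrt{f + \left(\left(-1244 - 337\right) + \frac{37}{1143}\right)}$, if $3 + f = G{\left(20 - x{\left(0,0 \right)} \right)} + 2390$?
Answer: $\frac{\sqrt{117004465 + 435483 i \sqrt{2}}}{381} \approx 28.391 + 0.074719 i$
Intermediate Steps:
$G{\left(l \right)} = 3 i \sqrt{2}$ ($G{\left(l \right)} = \sqrt{-12 - 6} = \sqrt{-18} = 3 i \sqrt{2}$)
$f = 2387 + 3 i \sqrt{2}$ ($f = -3 + \left(3 i \sqrt{2} + 2390\right) = -3 + \left(2390 + 3 i \sqrt{2}\right) = 2387 + 3 i \sqrt{2} \approx 2387.0 + 4.2426 i$)
$\sqrt{f + \left(\left(-1244 - 337\right) + \frac{37}{1143}\right)} = \sqrt{\left(2387 + 3 i \sqrt{2}\right) + \left(\left(-1244 - 337\right) + \frac{37}{1143}\right)} = \sqrt{\left(2387 + 3 i \sqrt{2}\right) + \left(-1581 + 37 \cdot \frac{1}{1143}\right)} = \sqrt{\left(2387 + 3 i \sqrt{2}\right) + \left(-1581 + \frac{37}{1143}\right)} = \sqrt{\left(2387 + 3 i \sqrt{2}\right) - \frac{1807046}{1143}} = \sqrt{\frac{921295}{1143} + 3 i \sqrt{2}}$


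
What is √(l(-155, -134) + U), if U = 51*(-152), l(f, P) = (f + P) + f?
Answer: 2*I*√2049 ≈ 90.532*I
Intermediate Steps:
l(f, P) = P + 2*f (l(f, P) = (P + f) + f = P + 2*f)
U = -7752
√(l(-155, -134) + U) = √((-134 + 2*(-155)) - 7752) = √((-134 - 310) - 7752) = √(-444 - 7752) = √(-8196) = 2*I*√2049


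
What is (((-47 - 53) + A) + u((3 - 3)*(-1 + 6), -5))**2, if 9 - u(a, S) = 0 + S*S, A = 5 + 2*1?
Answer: 11881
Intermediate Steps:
A = 7 (A = 5 + 2 = 7)
u(a, S) = 9 - S**2 (u(a, S) = 9 - (0 + S*S) = 9 - (0 + S**2) = 9 - S**2)
(((-47 - 53) + A) + u((3 - 3)*(-1 + 6), -5))**2 = (((-47 - 53) + 7) + (9 - 1*(-5)**2))**2 = ((-100 + 7) + (9 - 1*25))**2 = (-93 + (9 - 25))**2 = (-93 - 16)**2 = (-109)**2 = 11881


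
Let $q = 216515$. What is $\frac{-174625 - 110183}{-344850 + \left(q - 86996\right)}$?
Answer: $\frac{94936}{71777} \approx 1.3227$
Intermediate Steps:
$\frac{-174625 - 110183}{-344850 + \left(q - 86996\right)} = \frac{-174625 - 110183}{-344850 + \left(216515 - 86996\right)} = - \frac{284808}{-344850 + \left(216515 - 86996\right)} = - \frac{284808}{-344850 + 129519} = - \frac{284808}{-215331} = \left(-284808\right) \left(- \frac{1}{215331}\right) = \frac{94936}{71777}$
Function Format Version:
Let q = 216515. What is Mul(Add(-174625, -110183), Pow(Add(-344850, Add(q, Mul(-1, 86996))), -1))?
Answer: Rational(94936, 71777) ≈ 1.3227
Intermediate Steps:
Mul(Add(-174625, -110183), Pow(Add(-344850, Add(q, Mul(-1, 86996))), -1)) = Mul(Add(-174625, -110183), Pow(Add(-344850, Add(216515, Mul(-1, 86996))), -1)) = Mul(-284808, Pow(Add(-344850, Add(216515, -86996)), -1)) = Mul(-284808, Pow(Add(-344850, 129519), -1)) = Mul(-284808, Pow(-215331, -1)) = Mul(-284808, Rational(-1, 215331)) = Rational(94936, 71777)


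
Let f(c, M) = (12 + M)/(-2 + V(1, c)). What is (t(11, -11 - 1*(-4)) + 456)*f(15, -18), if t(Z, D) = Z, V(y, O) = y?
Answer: 2802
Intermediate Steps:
f(c, M) = -12 - M (f(c, M) = (12 + M)/(-2 + 1) = (12 + M)/(-1) = (12 + M)*(-1) = -12 - M)
(t(11, -11 - 1*(-4)) + 456)*f(15, -18) = (11 + 456)*(-12 - 1*(-18)) = 467*(-12 + 18) = 467*6 = 2802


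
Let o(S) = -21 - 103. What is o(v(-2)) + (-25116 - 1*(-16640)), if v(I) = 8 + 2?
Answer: -8600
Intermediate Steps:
v(I) = 10
o(S) = -124
o(v(-2)) + (-25116 - 1*(-16640)) = -124 + (-25116 - 1*(-16640)) = -124 + (-25116 + 16640) = -124 - 8476 = -8600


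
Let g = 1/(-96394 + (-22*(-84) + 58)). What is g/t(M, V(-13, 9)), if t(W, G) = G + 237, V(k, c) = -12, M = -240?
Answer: -1/21259800 ≈ -4.7037e-8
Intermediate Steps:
g = -1/94488 (g = 1/(-96394 + (1848 + 58)) = 1/(-96394 + 1906) = 1/(-94488) = -1/94488 ≈ -1.0583e-5)
t(W, G) = 237 + G
g/t(M, V(-13, 9)) = -1/(94488*(237 - 12)) = -1/94488/225 = -1/94488*1/225 = -1/21259800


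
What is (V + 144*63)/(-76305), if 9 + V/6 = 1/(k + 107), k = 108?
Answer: -646292/5468525 ≈ -0.11818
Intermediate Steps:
V = -11604/215 (V = -54 + 6/(108 + 107) = -54 + 6/215 = -11604/215 ≈ -53.972)
(V + 144*63)/(-76305) = (-11604/215 + 144*63)/(-76305) = (-11604/215 + 9072)*(-1/76305) = (1938876/215)*(-1/76305) = -646292/5468525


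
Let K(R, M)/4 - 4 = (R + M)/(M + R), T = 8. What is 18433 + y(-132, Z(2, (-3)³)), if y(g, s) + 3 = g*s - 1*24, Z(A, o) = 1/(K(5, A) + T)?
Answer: 128809/7 ≈ 18401.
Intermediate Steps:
K(R, M) = 20 (K(R, M) = 16 + 4*((R + M)/(M + R)) = 16 + 4*((M + R)/(M + R)) = 16 + 4*1 = 16 + 4 = 20)
Z(A, o) = 1/28 (Z(A, o) = 1/(20 + 8) = 1/28)
y(g, s) = -27 + g*s (y(g, s) = -3 + (g*s - 1*24) = -3 + (g*s - 24) = -3 + (-24 + g*s) = -27 + g*s)
18433 + y(-132, Z(2, (-3)³)) = 18433 + (-27 - 132*1/28) = 18433 + (-27 - 33/7) = 18433 - 222/7 = 128809/7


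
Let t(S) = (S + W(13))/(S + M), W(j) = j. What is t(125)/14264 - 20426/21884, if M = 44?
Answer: -6154527803/6594240068 ≈ -0.93332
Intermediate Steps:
t(S) = (13 + S)/(44 + S) (t(S) = (S + 13)/(S + 44) = (13 + S)/(44 + S))
t(125)/14264 - 20426/21884 = ((13 + 125)/(44 + 125))/14264 - 20426/21884 = (138/169)*(1/14264) - 20426*1/21884 = ((1/169)*138)*(1/14264) - 10213/10942 = (138/169)*(1/14264) - 10213/10942 = 69/1205308 - 10213/10942 = -6154527803/6594240068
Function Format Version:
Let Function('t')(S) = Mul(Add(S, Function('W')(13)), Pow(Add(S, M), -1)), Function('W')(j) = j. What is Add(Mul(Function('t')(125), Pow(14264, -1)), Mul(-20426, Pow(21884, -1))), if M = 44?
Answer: Rational(-6154527803, 6594240068) ≈ -0.93332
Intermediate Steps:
Function('t')(S) = Mul(Pow(Add(44, S), -1), Add(13, S)) (Function('t')(S) = Mul(Add(S, 13), Pow(Add(S, 44), -1)) = Mul(Add(13, S), Pow(Add(44, S), -1)) = Mul(Pow(Add(44, S), -1), Add(13, S)))
Add(Mul(Function('t')(125), Pow(14264, -1)), Mul(-20426, Pow(21884, -1))) = Add(Mul(Mul(Pow(Add(44, 125), -1), Add(13, 125)), Pow(14264, -1)), Mul(-20426, Pow(21884, -1))) = Add(Mul(Mul(Pow(169, -1), 138), Rational(1, 14264)), Mul(-20426, Rational(1, 21884))) = Add(Mul(Mul(Rational(1, 169), 138), Rational(1, 14264)), Rational(-10213, 10942)) = Add(Mul(Rational(138, 169), Rational(1, 14264)), Rational(-10213, 10942)) = Add(Rational(69, 1205308), Rational(-10213, 10942)) = Rational(-6154527803, 6594240068)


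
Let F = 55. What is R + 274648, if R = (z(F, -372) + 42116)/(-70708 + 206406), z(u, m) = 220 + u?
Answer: 37269226695/135698 ≈ 2.7465e+5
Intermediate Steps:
R = 42391/135698 (R = ((220 + 55) + 42116)/(-70708 + 206406) = (275 + 42116)/135698 = 42391*(1/135698) = 42391/135698 ≈ 0.31239)
R + 274648 = 42391/135698 + 274648 = 37269226695/135698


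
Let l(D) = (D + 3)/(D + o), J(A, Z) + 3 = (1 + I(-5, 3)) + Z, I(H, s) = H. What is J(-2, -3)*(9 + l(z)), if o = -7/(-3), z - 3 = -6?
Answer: -90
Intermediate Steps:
z = -3 (z = 3 - 6 = -3)
o = 7/3 (o = -7*(-⅓) = 7/3 ≈ 2.3333)
J(A, Z) = -7 + Z (J(A, Z) = -3 + ((1 - 5) + Z) = -3 + (-4 + Z) = -7 + Z)
l(D) = (3 + D)/(7/3 + D) (l(D) = (D + 3)/(D + 7/3) = (3 + D)/(7/3 + D))
J(-2, -3)*(9 + l(z)) = (-7 - 3)*(9 + 3*(3 - 3)/(7 + 3*(-3))) = -10*(9 + 3*0/(7 - 9)) = -10*(9 + 3*0/(-2)) = -10*(9 + 3*(-½)*0) = -10*(9 + 0) = -10*9 = -90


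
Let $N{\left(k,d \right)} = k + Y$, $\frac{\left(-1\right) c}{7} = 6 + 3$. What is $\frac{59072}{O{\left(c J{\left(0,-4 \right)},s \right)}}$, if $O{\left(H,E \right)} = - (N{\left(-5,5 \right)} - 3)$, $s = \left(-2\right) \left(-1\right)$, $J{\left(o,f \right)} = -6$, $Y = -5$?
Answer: $4544$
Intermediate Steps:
$c = -63$ ($c = - 7 \left(6 + 3\right) = \left(-7\right) 9 = -63$)
$N{\left(k,d \right)} = -5 + k$ ($N{\left(k,d \right)} = k - 5 = -5 + k$)
$s = 2$
$O{\left(H,E \right)} = 13$ ($O{\left(H,E \right)} = - (\left(-5 - 5\right) - 3) = - (-10 - 3) = \left(-1\right) \left(-13\right) = 13$)
$\frac{59072}{O{\left(c J{\left(0,-4 \right)},s \right)}} = \frac{59072}{13} = 59072 \cdot \frac{1}{13} = 4544$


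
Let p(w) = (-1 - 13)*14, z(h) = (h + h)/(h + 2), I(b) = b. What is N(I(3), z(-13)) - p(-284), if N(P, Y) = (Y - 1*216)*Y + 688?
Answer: 45864/121 ≈ 379.04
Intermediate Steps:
z(h) = 2*h/(2 + h) (z(h) = (2*h)/(2 + h) = 2*h/(2 + h))
p(w) = -196 (p(w) = -14*14 = -196)
N(P, Y) = 688 + Y*(-216 + Y) (N(P, Y) = (Y - 216)*Y + 688 = (-216 + Y)*Y + 688 = Y*(-216 + Y) + 688 = 688 + Y*(-216 + Y))
N(I(3), z(-13)) - p(-284) = (688 + (2*(-13)/(2 - 13))**2 - 432*(-13)/(2 - 13)) - 1*(-196) = (688 + (2*(-13)/(-11))**2 - 432*(-13)/(-11)) + 196 = (688 + (2*(-13)*(-1/11))**2 - 432*(-13)*(-1)/11) + 196 = (688 + (26/11)**2 - 216*26/11) + 196 = (688 + 676/121 - 5616/11) + 196 = 22148/121 + 196 = 45864/121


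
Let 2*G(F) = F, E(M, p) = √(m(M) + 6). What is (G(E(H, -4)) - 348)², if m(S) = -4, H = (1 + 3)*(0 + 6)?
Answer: (696 - √2)²/4 ≈ 1.2061e+5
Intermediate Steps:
H = 24 (H = 4*6 = 24)
E(M, p) = √2 (E(M, p) = √(-4 + 6) = √2)
G(F) = F/2
(G(E(H, -4)) - 348)² = (√2/2 - 348)² = (-348 + √2/2)²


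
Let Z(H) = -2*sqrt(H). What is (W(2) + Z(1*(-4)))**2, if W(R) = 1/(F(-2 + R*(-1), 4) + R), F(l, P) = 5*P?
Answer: (1 - 88*I)**2/484 ≈ -15.998 - 0.36364*I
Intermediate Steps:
W(R) = 1/(20 + R) (W(R) = 1/(5*4 + R) = 1/(20 + R))
(W(2) + Z(1*(-4)))**2 = (1/(20 + 2) - 2*2*I)**2 = (1/22 - 4*I)**2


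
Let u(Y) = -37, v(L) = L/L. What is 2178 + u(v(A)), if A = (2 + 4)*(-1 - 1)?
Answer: 2141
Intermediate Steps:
A = -12 (A = 6*(-2) = -12)
v(L) = 1
2178 + u(v(A)) = 2178 - 37 = 2141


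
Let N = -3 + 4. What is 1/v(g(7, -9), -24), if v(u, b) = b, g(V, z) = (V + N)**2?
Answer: -1/24 ≈ -0.041667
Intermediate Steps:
N = 1
g(V, z) = (1 + V)**2 (g(V, z) = (V + 1)**2 = (1 + V)**2)
1/v(g(7, -9), -24) = 1/(-24) = -1/24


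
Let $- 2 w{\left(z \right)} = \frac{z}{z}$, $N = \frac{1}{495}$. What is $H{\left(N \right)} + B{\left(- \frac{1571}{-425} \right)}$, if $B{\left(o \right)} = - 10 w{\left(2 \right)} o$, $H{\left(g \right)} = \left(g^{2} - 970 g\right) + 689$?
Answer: $\frac{2938802147}{4165425} \approx 705.52$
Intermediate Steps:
$N = \frac{1}{495} \approx 0.0020202$
$H{\left(g \right)} = 689 + g^{2} - 970 g$
$w{\left(z \right)} = - \frac{1}{2}$ ($w{\left(z \right)} = - \frac{z \frac{1}{z}}{2} = \left(- \frac{1}{2}\right) 1 = - \frac{1}{2}$)
$B{\left(o \right)} = 5 o$ ($B{\left(o \right)} = \left(-10\right) \left(- \frac{1}{2}\right) o = 5 o$)
$H{\left(N \right)} + B{\left(- \frac{1571}{-425} \right)} = \left(689 + \left(\frac{1}{495}\right)^{2} - \frac{194}{99}\right) + 5 \left(- \frac{1571}{-425}\right) = \left(689 + \frac{1}{245025} - \frac{194}{99}\right) + 5 \left(\left(-1571\right) \left(- \frac{1}{425}\right)\right) = \frac{168342076}{245025} + 5 \cdot \frac{1571}{425} = \frac{168342076}{245025} + \frac{1571}{85} = \frac{2938802147}{4165425}$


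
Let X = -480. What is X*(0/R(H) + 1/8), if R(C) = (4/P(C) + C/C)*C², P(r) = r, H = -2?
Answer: -60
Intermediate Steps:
R(C) = C²*(1 + 4/C) (R(C) = (4/C + C/C)*C² = (4/C + 1)*C² = (1 + 4/C)*C² = C²*(1 + 4/C))
X*(0/R(H) + 1/8) = -480*(0/((-2*(4 - 2))) + 1/8) = -480*(0/((-2*2)) + 1*(⅛)) = -480*(0/(-4) + ⅛) = -480*(0*(-¼) + ⅛) = -480*(0 + ⅛) = -480*⅛ = -60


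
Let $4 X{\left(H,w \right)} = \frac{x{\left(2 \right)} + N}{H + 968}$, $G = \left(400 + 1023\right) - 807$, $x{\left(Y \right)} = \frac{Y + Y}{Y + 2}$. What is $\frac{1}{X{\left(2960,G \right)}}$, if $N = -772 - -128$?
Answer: $- \frac{15712}{643} \approx -24.435$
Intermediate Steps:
$N = -644$ ($N = -772 + 128 = -644$)
$x{\left(Y \right)} = \frac{2 Y}{2 + Y}$
$G = 616$ ($G = 1423 - 807 = 616$)
$X{\left(H,w \right)} = - \frac{643}{4 \left(968 + H\right)}$ ($X{\left(H,w \right)} = \frac{\left(2 \cdot 2 \frac{1}{2 + 2} - 644\right) \frac{1}{H + 968}}{4} = \frac{\left(2 \cdot 2 \cdot \frac{1}{4} - 644\right) \frac{1}{968 + H}}{4} = \frac{\left(1 - 644\right) \frac{1}{968 + H}}{4} = \frac{\left(-643\right) \frac{1}{968 + H}}{4} = - \frac{643}{4 \left(968 + H\right)}$)
$\frac{1}{X{\left(2960,G \right)}} = \frac{1}{\left(-643\right) \frac{1}{3872 + 4 \cdot 2960}} = \frac{1}{\left(-643\right) \frac{1}{3872 + 11840}} = \frac{1}{\left(-643\right) \frac{1}{15712}} = \frac{1}{- \frac{643}{15712}} = - \frac{15712}{643}$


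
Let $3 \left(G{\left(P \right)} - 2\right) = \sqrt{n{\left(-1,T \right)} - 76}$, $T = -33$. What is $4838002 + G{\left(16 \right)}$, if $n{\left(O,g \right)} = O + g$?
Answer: $4838004 + \frac{i \sqrt{110}}{3} \approx 4.838 \cdot 10^{6} + 3.496 i$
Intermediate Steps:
$G{\left(P \right)} = 2 + \frac{i \sqrt{110}}{3}$ ($G{\left(P \right)} = 2 + \frac{\sqrt{\left(-1 - 33\right) - 76}}{3} = 2 + \frac{\sqrt{-34 - 76}}{3} = 2 + \frac{\sqrt{-110}}{3} = 2 + \frac{i \sqrt{110}}{3}$)
$4838002 + G{\left(16 \right)} = 4838002 + \left(2 + \frac{i \sqrt{110}}{3}\right) = 4838004 + \frac{i \sqrt{110}}{3}$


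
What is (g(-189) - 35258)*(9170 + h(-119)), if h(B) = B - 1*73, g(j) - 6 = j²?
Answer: 4210682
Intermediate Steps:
g(j) = 6 + j²
h(B) = -73 + B (h(B) = B - 73 = -73 + B)
(g(-189) - 35258)*(9170 + h(-119)) = ((6 + (-189)²) - 35258)*(9170 + (-73 - 119)) = ((6 + 35721) - 35258)*(9170 - 192) = (35727 - 35258)*8978 = 469*8978 = 4210682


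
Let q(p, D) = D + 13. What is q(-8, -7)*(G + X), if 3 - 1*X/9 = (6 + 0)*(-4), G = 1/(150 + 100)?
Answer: 182253/125 ≈ 1458.0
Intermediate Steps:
q(p, D) = 13 + D
G = 1/250 ≈ 0.0040000
X = 243 (X = 27 - 9*(6 + 0)*(-4) = 27 - 54*(-4) = 27 - 9*(-24) = 27 + 216 = 243)
q(-8, -7)*(G + X) = (13 - 7)*(1/250 + 243) = 6*(60751/250) = 182253/125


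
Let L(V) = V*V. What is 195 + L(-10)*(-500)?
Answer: -49805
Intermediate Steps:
L(V) = V**2
195 + L(-10)*(-500) = 195 + (-10)**2*(-500) = 195 + 100*(-500) = 195 - 50000 = -49805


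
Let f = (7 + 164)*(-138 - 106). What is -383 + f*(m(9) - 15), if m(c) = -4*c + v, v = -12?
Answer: 2628229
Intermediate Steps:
m(c) = -12 - 4*c (m(c) = -4*c - 12 = -12 - 4*c)
f = -41724 (f = 171*(-244) = -41724)
-383 + f*(m(9) - 15) = -383 - 41724*((-12 - 4*9) - 15) = -383 - 41724*((-12 - 36) - 15) = -383 - 41724*(-48 - 15) = -383 - 41724*(-63) = -383 + 2628612 = 2628229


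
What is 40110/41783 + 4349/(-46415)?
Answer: 239998769/277051135 ≈ 0.86626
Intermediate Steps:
40110/41783 + 4349/(-46415) = 40110*(1/41783) + 4349*(-1/46415) = 5730/5969 - 4349/46415 = 239998769/277051135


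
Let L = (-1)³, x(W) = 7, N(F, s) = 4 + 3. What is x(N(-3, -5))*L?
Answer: -7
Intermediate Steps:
N(F, s) = 7
L = -1
x(N(-3, -5))*L = 7*(-1) = -7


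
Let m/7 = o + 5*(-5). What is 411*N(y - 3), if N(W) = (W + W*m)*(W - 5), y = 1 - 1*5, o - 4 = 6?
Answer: -3590496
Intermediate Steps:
o = 10 (o = 4 + 6 = 10)
m = -105 (m = 7*(10 + 5*(-5)) = 7*(10 - 25) = 7*(-15) = -105)
y = -4 (y = 1 - 5 = -4)
N(W) = -104*W*(-5 + W) (N(W) = (W + W*(-105))*(W - 5) = (W - 105*W)*(-5 + W) = (-104*W)*(-5 + W) = -104*W*(-5 + W))
411*N(y - 3) = 411*(104*(-4 - 3)*(5 - (-4 - 3))) = 411*(104*(-7)*(5 - 1*(-7))) = 411*(104*(-7)*(5 + 7)) = 411*(104*(-7)*12) = 411*(-8736) = -3590496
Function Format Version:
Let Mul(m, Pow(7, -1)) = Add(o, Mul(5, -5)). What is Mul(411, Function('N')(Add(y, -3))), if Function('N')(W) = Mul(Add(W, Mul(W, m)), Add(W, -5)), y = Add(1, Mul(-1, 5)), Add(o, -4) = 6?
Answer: -3590496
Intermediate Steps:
o = 10 (o = Add(4, 6) = 10)
m = -105 (m = Mul(7, Add(10, Mul(5, -5))) = Mul(7, Add(10, -25)) = Mul(7, -15) = -105)
y = -4 (y = Add(1, -5) = -4)
Function('N')(W) = Mul(-104, W, Add(-5, W)) (Function('N')(W) = Mul(Add(W, Mul(W, -105)), Add(W, -5)) = Mul(Add(W, Mul(-105, W)), Add(-5, W)) = Mul(Mul(-104, W), Add(-5, W)) = Mul(-104, W, Add(-5, W)))
Mul(411, Function('N')(Add(y, -3))) = Mul(411, Mul(104, Add(-4, -3), Add(5, Mul(-1, Add(-4, -3))))) = Mul(411, Mul(104, -7, Add(5, Mul(-1, -7)))) = Mul(411, Mul(104, -7, Add(5, 7))) = Mul(411, Mul(104, -7, 12)) = Mul(411, -8736) = -3590496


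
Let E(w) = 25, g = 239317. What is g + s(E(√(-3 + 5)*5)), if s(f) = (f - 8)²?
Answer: 239606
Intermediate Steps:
s(f) = (-8 + f)²
g + s(E(√(-3 + 5)*5)) = 239317 + (-8 + 25)² = 239317 + 17² = 239317 + 289 = 239606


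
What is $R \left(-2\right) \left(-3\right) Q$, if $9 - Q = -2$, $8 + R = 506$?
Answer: $32868$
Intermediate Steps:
$R = 498$ ($R = -8 + 506 = 498$)
$Q = 11$ ($Q = 9 - -2 = 9 + 2 = 11$)
$R \left(-2\right) \left(-3\right) Q = 498 \left(-2\right) \left(-3\right) 11 = 498 \cdot 6 \cdot 11 = 498 \cdot 66 = 32868$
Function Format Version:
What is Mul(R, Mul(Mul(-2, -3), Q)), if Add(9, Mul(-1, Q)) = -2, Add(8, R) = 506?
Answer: 32868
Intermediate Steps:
R = 498 (R = Add(-8, 506) = 498)
Q = 11 (Q = Add(9, Mul(-1, -2)) = Add(9, 2) = 11)
Mul(R, Mul(Mul(-2, -3), Q)) = Mul(498, Mul(Mul(-2, -3), 11)) = Mul(498, Mul(6, 11)) = Mul(498, 66) = 32868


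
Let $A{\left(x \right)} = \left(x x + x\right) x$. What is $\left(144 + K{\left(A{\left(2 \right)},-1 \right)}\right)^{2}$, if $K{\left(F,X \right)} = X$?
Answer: $20449$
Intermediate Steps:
$A{\left(x \right)} = x \left(x + x^{2}\right)$ ($A{\left(x \right)} = \left(x^{2} + x\right) x = \left(x + x^{2}\right) x = x \left(x + x^{2}\right)$)
$\left(144 + K{\left(A{\left(2 \right)},-1 \right)}\right)^{2} = \left(144 - 1\right)^{2} = 143^{2} = 20449$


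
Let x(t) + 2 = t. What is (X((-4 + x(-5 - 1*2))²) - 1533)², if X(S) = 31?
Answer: 2256004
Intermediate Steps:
x(t) = -2 + t
(X((-4 + x(-5 - 1*2))²) - 1533)² = (31 - 1533)² = (-1502)² = 2256004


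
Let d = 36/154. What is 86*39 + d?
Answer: 258276/77 ≈ 3354.2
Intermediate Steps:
d = 18/77 (d = 36*(1/154) = 18/77 ≈ 0.23377)
86*39 + d = 86*39 + 18/77 = 3354 + 18/77 = 258276/77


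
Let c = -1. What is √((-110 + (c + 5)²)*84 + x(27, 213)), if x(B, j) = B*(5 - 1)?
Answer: 2*I*√1947 ≈ 88.25*I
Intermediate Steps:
x(B, j) = 4*B (x(B, j) = B*4 = 4*B)
√((-110 + (c + 5)²)*84 + x(27, 213)) = √((-110 + (-1 + 5)²)*84 + 4*27) = √((-110 + 4²)*84 + 108) = √((-110 + 16)*84 + 108) = √(-94*84 + 108) = √(-7896 + 108) = √(-7788) = 2*I*√1947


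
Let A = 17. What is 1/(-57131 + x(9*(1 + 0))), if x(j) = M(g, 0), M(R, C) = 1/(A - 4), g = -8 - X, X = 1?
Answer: -13/742702 ≈ -1.7504e-5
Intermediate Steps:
g = -9 (g = -8 - 1*1 = -8 - 1 = -9)
M(R, C) = 1/13 (M(R, C) = 1/(17 - 4) = 1/13)
x(j) = 1/13
1/(-57131 + x(9*(1 + 0))) = 1/(-57131 + 1/13) = 1/(-742702/13) = -13/742702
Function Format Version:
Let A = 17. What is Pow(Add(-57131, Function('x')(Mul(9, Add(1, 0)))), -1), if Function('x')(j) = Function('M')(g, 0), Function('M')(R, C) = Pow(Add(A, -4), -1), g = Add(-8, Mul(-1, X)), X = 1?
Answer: Rational(-13, 742702) ≈ -1.7504e-5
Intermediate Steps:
g = -9 (g = Add(-8, Mul(-1, 1)) = Add(-8, -1) = -9)
Function('M')(R, C) = Rational(1, 13) (Function('M')(R, C) = Pow(Add(17, -4), -1) = Pow(13, -1) = Rational(1, 13))
Function('x')(j) = Rational(1, 13)
Pow(Add(-57131, Function('x')(Mul(9, Add(1, 0)))), -1) = Pow(Add(-57131, Rational(1, 13)), -1) = Pow(Rational(-742702, 13), -1) = Rational(-13, 742702)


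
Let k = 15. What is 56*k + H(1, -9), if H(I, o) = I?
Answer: 841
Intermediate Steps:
56*k + H(1, -9) = 56*15 + 1 = 840 + 1 = 841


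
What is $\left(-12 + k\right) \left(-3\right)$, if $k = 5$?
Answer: $21$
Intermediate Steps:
$\left(-12 + k\right) \left(-3\right) = \left(-12 + 5\right) \left(-3\right) = \left(-7\right) \left(-3\right) = 21$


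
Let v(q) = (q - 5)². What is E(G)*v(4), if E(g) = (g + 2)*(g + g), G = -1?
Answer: -2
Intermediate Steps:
v(q) = (-5 + q)²
E(g) = 2*g*(2 + g) (E(g) = (2 + g)*(2*g) = 2*g*(2 + g))
E(G)*v(4) = (2*(-1)*(2 - 1))*(-5 + 4)² = (2*(-1)*1)*(-1)² = -2*1 = -2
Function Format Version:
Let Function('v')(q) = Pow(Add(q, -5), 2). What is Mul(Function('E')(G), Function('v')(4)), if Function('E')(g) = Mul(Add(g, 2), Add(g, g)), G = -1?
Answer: -2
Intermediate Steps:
Function('v')(q) = Pow(Add(-5, q), 2)
Function('E')(g) = Mul(2, g, Add(2, g)) (Function('E')(g) = Mul(Add(2, g), Mul(2, g)) = Mul(2, g, Add(2, g)))
Mul(Function('E')(G), Function('v')(4)) = Mul(Mul(2, -1, Add(2, -1)), Pow(Add(-5, 4), 2)) = Mul(Mul(2, -1, 1), Pow(-1, 2)) = Mul(-2, 1) = -2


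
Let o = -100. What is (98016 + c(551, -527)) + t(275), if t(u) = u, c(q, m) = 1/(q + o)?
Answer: 44329242/451 ≈ 98291.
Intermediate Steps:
c(q, m) = 1/(-100 + q) (c(q, m) = 1/(q - 100) = 1/(-100 + q))
(98016 + c(551, -527)) + t(275) = (98016 + 1/(-100 + 551)) + 275 = (98016 + 1/451) + 275 = 44205217/451 + 275 = 44329242/451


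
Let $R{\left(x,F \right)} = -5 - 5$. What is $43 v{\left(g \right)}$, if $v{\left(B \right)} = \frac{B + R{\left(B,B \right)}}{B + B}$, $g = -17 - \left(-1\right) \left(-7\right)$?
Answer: $\frac{731}{24} \approx 30.458$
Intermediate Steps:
$R{\left(x,F \right)} = -10$ ($R{\left(x,F \right)} = -5 - 5 = -10$)
$g = -24$ ($g = -17 - 7 = -24$)
$v{\left(B \right)} = \frac{-10 + B}{2 B}$ ($v{\left(B \right)} = \frac{B - 10}{B + B} = \frac{-10 + B}{2 B}$)
$43 v{\left(g \right)} = 43 \frac{-10 - 24}{2 \left(-24\right)} = 43 \cdot \frac{1}{2} \left(- \frac{1}{24}\right) \left(-34\right) = 43 \cdot \frac{17}{24} = \frac{731}{24}$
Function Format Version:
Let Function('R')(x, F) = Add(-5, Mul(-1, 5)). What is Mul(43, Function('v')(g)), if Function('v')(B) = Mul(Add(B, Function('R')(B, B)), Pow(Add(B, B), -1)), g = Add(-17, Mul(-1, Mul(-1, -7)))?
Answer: Rational(731, 24) ≈ 30.458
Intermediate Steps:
Function('R')(x, F) = -10 (Function('R')(x, F) = Add(-5, -5) = -10)
g = -24 (g = Add(-17, Mul(-1, 7)) = Add(-17, -7) = -24)
Function('v')(B) = Mul(Rational(1, 2), Pow(B, -1), Add(-10, B)) (Function('v')(B) = Mul(Add(B, -10), Pow(Add(B, B), -1)) = Mul(Add(-10, B), Pow(Mul(2, B), -1)) = Mul(Add(-10, B), Mul(Rational(1, 2), Pow(B, -1))) = Mul(Rational(1, 2), Pow(B, -1), Add(-10, B)))
Mul(43, Function('v')(g)) = Mul(43, Mul(Rational(1, 2), Pow(-24, -1), Add(-10, -24))) = Mul(43, Mul(Rational(1, 2), Rational(-1, 24), -34)) = Mul(43, Rational(17, 24)) = Rational(731, 24)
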